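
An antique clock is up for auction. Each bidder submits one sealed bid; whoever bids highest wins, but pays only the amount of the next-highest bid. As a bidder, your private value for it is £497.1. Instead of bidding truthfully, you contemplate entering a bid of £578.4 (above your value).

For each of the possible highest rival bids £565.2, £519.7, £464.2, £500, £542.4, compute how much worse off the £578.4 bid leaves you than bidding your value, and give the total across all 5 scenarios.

The deviation costs you only when the competing bid falls strictly between £497.1 and £578.4; elsewhere both bids give the same outcome.
£565.2: truthful payoff £0, deviation payoff −£68.1 → loss £68.1.
£519.7: truthful payoff £0, deviation payoff −£22.6 → loss £22.6.
£464.2: outcomes coincide → loss £0.
£500: truthful payoff £0, deviation payoff −£2.9 → loss £2.9.
£542.4: truthful payoff £0, deviation payoff −£45.3 → loss £45.3.
Total loss = £68.1 + £22.6 + £2.9 + £45.3 = £138.9.
In a second-price auction your bid sets only whether you win, not what you pay, so bidding your true value is weakly dominant.

£138.9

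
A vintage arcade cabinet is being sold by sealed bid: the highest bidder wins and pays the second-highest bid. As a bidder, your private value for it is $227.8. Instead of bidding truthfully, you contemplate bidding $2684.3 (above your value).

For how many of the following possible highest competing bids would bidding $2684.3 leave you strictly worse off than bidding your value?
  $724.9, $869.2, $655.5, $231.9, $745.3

The deviation hurts exactly when the highest competing bid lies strictly between $227.8 and $2684.3 — overbidding then wins at a price above your value.
$724.9: inside the interval → strictly worse (loss $497.1).
$869.2: inside the interval → strictly worse (loss $641.4).
$655.5: inside the interval → strictly worse (loss $427.7).
$231.9: inside the interval → strictly worse (loss $4.1).
$745.3: inside the interval → strictly worse (loss $517.5).
Count: 5.

5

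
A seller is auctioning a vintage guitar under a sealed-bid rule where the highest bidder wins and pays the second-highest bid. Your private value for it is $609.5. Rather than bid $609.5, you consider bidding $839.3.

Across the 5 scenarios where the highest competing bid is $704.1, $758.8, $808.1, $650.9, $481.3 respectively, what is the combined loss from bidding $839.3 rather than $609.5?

$483.9

The deviation costs you only when the competing bid falls strictly between $609.5 and $839.3; elsewhere both bids give the same outcome.
$704.1: truthful payoff $0, deviation payoff −$94.6 → loss $94.6.
$758.8: truthful payoff $0, deviation payoff −$149.3 → loss $149.3.
$808.1: truthful payoff $0, deviation payoff −$198.6 → loss $198.6.
$650.9: truthful payoff $0, deviation payoff −$41.4 → loss $41.4.
$481.3: outcomes coincide → loss $0.
Total loss = $94.6 + $149.3 + $198.6 + $41.4 = $483.9.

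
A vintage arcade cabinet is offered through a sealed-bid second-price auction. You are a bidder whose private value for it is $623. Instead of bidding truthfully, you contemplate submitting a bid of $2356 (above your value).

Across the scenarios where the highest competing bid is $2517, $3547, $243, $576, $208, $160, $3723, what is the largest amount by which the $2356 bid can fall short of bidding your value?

$2517: same outcome either way → loss $0.
$3547: same outcome either way → loss $0.
$243: same outcome either way → loss $0.
$576: same outcome either way → loss $0.
$208: same outcome either way → loss $0.
$160: same outcome either way → loss $0.
$3723: same outcome either way → loss $0.
Maximum loss: $0.

$0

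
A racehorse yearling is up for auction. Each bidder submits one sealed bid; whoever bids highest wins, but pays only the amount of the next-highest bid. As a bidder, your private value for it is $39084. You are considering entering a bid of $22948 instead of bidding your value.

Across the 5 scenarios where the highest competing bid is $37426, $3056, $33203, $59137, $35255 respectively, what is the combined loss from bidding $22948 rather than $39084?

The deviation costs you only when the competing bid falls strictly between $22948 and $39084; elsewhere both bids give the same outcome.
$37426: truthful payoff $1658, deviation payoff $0 → loss $1658.
$3056: outcomes coincide → loss $0.
$33203: truthful payoff $5881, deviation payoff $0 → loss $5881.
$59137: outcomes coincide → loss $0.
$35255: truthful payoff $3829, deviation payoff $0 → loss $3829.
Total loss = $1658 + $5881 + $3829 = $11368.

$11368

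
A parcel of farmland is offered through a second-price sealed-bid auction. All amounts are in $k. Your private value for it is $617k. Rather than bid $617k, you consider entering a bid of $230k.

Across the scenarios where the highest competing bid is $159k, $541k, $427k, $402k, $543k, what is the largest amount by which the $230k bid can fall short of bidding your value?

$159k: same outcome either way → loss $0k.
$541k: truthful gives $76k, deviation gives $0k → loss $76k.
$427k: truthful gives $190k, deviation gives $0k → loss $190k.
$402k: truthful gives $215k, deviation gives $0k → loss $215k.
$543k: truthful gives $74k, deviation gives $0k → loss $74k.
Maximum loss: $215k.

$215k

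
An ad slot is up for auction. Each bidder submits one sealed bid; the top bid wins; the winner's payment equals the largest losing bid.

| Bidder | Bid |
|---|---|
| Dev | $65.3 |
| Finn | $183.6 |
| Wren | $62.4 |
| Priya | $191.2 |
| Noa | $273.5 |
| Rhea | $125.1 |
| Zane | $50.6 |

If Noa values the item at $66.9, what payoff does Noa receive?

−$124.3

Highest bid: Noa at $273.5, so Noa wins.
Second-highest bid: Priya at $191.2 — that is the price the winner pays.
Noa's payoff = value − price = $66.9 − $191.2 = −$124.3.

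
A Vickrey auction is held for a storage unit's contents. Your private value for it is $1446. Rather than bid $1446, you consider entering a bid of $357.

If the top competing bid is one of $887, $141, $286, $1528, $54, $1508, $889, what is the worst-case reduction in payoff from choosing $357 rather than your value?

$887: truthful gives $559, deviation gives $0 → loss $559.
$141: same outcome either way → loss $0.
$286: same outcome either way → loss $0.
$1528: same outcome either way → loss $0.
$54: same outcome either way → loss $0.
$1508: same outcome either way → loss $0.
$889: truthful gives $557, deviation gives $0 → loss $557.
Maximum loss: $559.

$559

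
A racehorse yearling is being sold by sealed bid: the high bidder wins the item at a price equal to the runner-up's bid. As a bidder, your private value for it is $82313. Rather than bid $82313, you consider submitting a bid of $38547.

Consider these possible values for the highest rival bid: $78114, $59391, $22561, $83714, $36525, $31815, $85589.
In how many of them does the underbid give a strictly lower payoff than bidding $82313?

The deviation hurts exactly when the highest competing bid lies strictly between $38547 and $82313 — underbidding then forfeits a profitable win.
$78114: inside the interval → strictly worse (loss $4199).
$59391: inside the interval → strictly worse (loss $22922).
$22561: below both → same outcome either way.
$83714: above both → same outcome either way.
$36525: below both → same outcome either way.
$31815: below both → same outcome either way.
$85589: above both → same outcome either way.
Count: 2.

2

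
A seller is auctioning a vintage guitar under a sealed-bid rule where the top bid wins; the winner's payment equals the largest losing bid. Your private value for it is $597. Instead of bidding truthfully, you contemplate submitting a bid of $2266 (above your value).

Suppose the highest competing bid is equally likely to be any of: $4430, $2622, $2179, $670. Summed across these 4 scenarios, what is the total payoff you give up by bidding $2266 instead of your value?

The deviation costs you only when the competing bid falls strictly between $597 and $2266; elsewhere both bids give the same outcome.
$4430: outcomes coincide → loss $0.
$2622: outcomes coincide → loss $0.
$2179: truthful payoff $0, deviation payoff −$1582 → loss $1582.
$670: truthful payoff $0, deviation payoff −$73 → loss $73.
Total loss = $1582 + $73 = $1655.

$1655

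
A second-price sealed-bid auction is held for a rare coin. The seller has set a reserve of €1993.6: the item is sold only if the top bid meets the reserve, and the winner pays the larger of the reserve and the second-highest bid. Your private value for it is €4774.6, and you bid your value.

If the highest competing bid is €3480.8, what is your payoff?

Your bid €4774.6 is the highest and exceeds the reserve.
Price = max(second-highest bid, reserve) = max(€3480.8, €1993.6) = €3480.8.
Payoff = €4774.6 − €3480.8 = €1293.8.

€1293.8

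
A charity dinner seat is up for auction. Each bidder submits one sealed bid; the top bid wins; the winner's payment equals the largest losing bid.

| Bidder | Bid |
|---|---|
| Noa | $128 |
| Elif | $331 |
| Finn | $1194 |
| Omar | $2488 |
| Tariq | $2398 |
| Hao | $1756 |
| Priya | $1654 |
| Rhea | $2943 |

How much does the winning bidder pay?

$2488

Highest bid: Rhea at $2943, so Rhea wins.
Second-highest bid: Omar at $2488 — that is the price the winner pays.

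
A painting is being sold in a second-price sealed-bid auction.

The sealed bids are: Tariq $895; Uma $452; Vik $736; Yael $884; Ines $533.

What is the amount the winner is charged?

$884

Highest bid: Tariq at $895, so Tariq wins.
Second-highest bid: Yael at $884 — that is the price the winner pays.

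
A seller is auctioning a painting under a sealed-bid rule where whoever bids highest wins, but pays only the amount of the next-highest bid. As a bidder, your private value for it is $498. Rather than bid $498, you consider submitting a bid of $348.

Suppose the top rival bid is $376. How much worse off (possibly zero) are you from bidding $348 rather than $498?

Bidding your value $498: you win (since $498 > $376) and pay $376. Payoff $122.
Bidding $348: you lose. Payoff $0.
The competing bid $376 lies between your shaded bid and your value, so underbidding forfeits an item you could have won at a profitable price.
Loss from deviating = $122 − ($0) = $122.
In a second-price auction your bid sets only whether you win, not what you pay, so bidding your true value is weakly dominant.

$122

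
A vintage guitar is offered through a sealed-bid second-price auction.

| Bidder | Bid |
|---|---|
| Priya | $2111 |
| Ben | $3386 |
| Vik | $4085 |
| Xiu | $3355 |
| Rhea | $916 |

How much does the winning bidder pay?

$3386

Highest bid: Vik at $4085, so Vik wins.
Second-highest bid: Ben at $3386 — that is the price the winner pays.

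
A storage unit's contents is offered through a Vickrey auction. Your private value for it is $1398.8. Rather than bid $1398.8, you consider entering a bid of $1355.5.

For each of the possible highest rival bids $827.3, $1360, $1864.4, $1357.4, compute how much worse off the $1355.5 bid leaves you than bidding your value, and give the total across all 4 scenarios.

The deviation costs you only when the competing bid falls strictly between $1355.5 and $1398.8; elsewhere both bids give the same outcome.
$827.3: outcomes coincide → loss $0.
$1360: truthful payoff $38.8, deviation payoff $0 → loss $38.8.
$1864.4: outcomes coincide → loss $0.
$1357.4: truthful payoff $41.4, deviation payoff $0 → loss $41.4.
Total loss = $38.8 + $41.4 = $80.2.
Truthful bidding weakly dominates here: raising your bid can only win items priced above your value, and lowering it can only forfeit items priced below.

$80.2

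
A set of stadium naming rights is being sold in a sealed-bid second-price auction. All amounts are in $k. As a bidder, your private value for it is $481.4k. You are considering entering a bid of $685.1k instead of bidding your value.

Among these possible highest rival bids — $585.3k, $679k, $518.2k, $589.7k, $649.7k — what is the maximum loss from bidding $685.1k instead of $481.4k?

$197.6k

$585.3k: truthful gives $0k, deviation gives −$103.9k → loss $103.9k.
$679k: truthful gives $0k, deviation gives −$197.6k → loss $197.6k.
$518.2k: truthful gives $0k, deviation gives −$36.8k → loss $36.8k.
$589.7k: truthful gives $0k, deviation gives −$108.3k → loss $108.3k.
$649.7k: truthful gives $0k, deviation gives −$168.3k → loss $168.3k.
Maximum loss: $197.6k.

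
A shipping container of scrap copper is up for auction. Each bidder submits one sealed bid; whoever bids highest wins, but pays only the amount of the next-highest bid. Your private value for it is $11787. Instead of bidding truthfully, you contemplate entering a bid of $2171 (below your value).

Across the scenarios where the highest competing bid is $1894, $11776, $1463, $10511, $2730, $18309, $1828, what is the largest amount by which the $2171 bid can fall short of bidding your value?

$9057

$1894: same outcome either way → loss $0.
$11776: truthful gives $11, deviation gives $0 → loss $11.
$1463: same outcome either way → loss $0.
$10511: truthful gives $1276, deviation gives $0 → loss $1276.
$2730: truthful gives $9057, deviation gives $0 → loss $9057.
$18309: same outcome either way → loss $0.
$1828: same outcome either way → loss $0.
Maximum loss: $9057.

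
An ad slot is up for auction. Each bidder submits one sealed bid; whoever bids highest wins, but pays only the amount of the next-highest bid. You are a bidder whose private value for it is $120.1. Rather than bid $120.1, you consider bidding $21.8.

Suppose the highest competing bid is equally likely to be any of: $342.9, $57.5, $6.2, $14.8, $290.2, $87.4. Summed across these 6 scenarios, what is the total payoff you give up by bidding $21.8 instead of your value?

$95.3

The deviation costs you only when the competing bid falls strictly between $21.8 and $120.1; elsewhere both bids give the same outcome.
$342.9: outcomes coincide → loss $0.
$57.5: truthful payoff $62.6, deviation payoff $0 → loss $62.6.
$6.2: outcomes coincide → loss $0.
$14.8: outcomes coincide → loss $0.
$290.2: outcomes coincide → loss $0.
$87.4: truthful payoff $32.7, deviation payoff $0 → loss $32.7.
Total loss = $62.6 + $32.7 = $95.3.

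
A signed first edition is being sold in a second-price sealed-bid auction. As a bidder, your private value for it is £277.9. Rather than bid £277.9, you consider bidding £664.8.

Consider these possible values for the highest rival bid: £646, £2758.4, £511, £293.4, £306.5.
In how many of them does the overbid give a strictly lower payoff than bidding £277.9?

4

The deviation hurts exactly when the highest competing bid lies strictly between £277.9 and £664.8 — overbidding then wins at a price above your value.
£646: inside the interval → strictly worse (loss £368.1).
£2758.4: above both → same outcome either way.
£511: inside the interval → strictly worse (loss £233.1).
£293.4: inside the interval → strictly worse (loss £15.5).
£306.5: inside the interval → strictly worse (loss £28.6).
Count: 4.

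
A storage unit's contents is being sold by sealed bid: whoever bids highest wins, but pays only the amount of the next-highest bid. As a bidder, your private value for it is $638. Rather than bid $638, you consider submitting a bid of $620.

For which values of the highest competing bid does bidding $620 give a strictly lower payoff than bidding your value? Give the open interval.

($620, $638)

If the competing bid is below $620, both bids win at the same price — no difference.
If it is above $638, both bids lose — no difference.
If it lies strictly between $620 and $638, bidding your value wins at a price below your value (positive payoff) while bidding $620 loses (payoff 0).
So the deviation strictly hurts on the open interval ($620, $638).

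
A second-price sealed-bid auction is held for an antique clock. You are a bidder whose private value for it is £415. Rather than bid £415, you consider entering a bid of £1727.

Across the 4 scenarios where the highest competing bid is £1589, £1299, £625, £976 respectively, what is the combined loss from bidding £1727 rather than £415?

The deviation costs you only when the competing bid falls strictly between £415 and £1727; elsewhere both bids give the same outcome.
£1589: truthful payoff £0, deviation payoff −£1174 → loss £1174.
£1299: truthful payoff £0, deviation payoff −£884 → loss £884.
£625: truthful payoff £0, deviation payoff −£210 → loss £210.
£976: truthful payoff £0, deviation payoff −£561 → loss £561.
Total loss = £1174 + £884 + £210 + £561 = £2829.

£2829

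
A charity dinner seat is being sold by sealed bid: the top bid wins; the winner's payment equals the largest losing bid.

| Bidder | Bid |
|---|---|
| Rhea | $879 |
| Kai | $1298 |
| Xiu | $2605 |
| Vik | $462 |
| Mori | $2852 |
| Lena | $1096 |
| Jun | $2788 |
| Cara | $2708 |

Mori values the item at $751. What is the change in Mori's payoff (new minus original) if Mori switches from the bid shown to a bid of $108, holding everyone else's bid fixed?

The highest bid among the other bidders is $2788; Mori's bid doesn't change that.
Original bid $2852: Mori is highest, pays the top rival bid $2788; payoff $751 − $2788 = −$2037.
Alternative bid $108: Mori is not highest (top rival bid is $2788); payoff $0.
Change in payoff = $0 − (−$2037) = $2037.

$2037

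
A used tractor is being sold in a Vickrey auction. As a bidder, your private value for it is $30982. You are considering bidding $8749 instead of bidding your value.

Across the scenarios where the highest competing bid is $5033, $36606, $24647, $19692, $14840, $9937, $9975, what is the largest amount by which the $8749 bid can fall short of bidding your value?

$5033: same outcome either way → loss $0.
$36606: same outcome either way → loss $0.
$24647: truthful gives $6335, deviation gives $0 → loss $6335.
$19692: truthful gives $11290, deviation gives $0 → loss $11290.
$14840: truthful gives $16142, deviation gives $0 → loss $16142.
$9937: truthful gives $21045, deviation gives $0 → loss $21045.
$9975: truthful gives $21007, deviation gives $0 → loss $21007.
Maximum loss: $21045.

$21045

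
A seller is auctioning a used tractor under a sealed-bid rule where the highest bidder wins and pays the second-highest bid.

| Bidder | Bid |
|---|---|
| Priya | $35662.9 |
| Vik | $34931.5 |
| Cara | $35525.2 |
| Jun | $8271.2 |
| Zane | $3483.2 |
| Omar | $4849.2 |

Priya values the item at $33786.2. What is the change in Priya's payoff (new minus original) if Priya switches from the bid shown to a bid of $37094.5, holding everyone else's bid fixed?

The highest bid among the other bidders is $35525.2; Priya's bid doesn't change that.
Original bid $35662.9: Priya is highest, pays the top rival bid $35525.2; payoff $33786.2 − $35525.2 = −$1739.
Alternative bid $37094.5: Priya is highest, pays the top rival bid $35525.2; payoff $33786.2 − $35525.2 = −$1739.
Change in payoff = −$1739 − (−$1739) = $0.

$0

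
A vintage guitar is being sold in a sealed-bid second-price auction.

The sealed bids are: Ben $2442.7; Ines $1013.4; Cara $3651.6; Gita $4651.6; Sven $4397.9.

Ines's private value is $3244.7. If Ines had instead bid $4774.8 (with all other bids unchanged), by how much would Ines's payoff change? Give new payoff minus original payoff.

−$1406.9

The highest bid among the other bidders is $4651.6; Ines's bid doesn't change that.
Original bid $1013.4: Ines is not highest (top rival bid is $4651.6); payoff $0.
Alternative bid $4774.8: Ines is highest, pays the top rival bid $4651.6; payoff $3244.7 − $4651.6 = −$1406.9.
Change in payoff = −$1406.9 − ($0) = −$1406.9.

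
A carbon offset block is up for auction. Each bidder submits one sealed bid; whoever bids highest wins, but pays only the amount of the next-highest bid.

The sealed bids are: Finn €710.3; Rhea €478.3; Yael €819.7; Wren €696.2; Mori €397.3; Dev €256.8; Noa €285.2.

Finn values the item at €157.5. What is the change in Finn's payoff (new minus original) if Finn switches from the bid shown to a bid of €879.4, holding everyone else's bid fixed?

The highest bid among the other bidders is €819.7; Finn's bid doesn't change that.
Original bid €710.3: Finn is not highest (top rival bid is €819.7); payoff €0.
Alternative bid €879.4: Finn is highest, pays the top rival bid €819.7; payoff €157.5 − €819.7 = −€662.2.
Change in payoff = −€662.2 − (€0) = −€662.2.

−€662.2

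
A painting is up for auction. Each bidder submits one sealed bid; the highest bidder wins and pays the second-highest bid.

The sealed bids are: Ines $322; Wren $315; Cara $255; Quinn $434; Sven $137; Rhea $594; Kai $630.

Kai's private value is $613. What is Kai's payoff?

$19

Highest bid: Kai at $630, so Kai wins.
Second-highest bid: Rhea at $594 — that is the price the winner pays.
Kai's payoff = value − price = $613 − $594 = $19.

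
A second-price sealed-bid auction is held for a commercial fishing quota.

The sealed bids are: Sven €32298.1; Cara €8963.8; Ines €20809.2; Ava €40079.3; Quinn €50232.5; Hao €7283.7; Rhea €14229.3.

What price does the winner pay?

Highest bid: Quinn at €50232.5, so Quinn wins.
Second-highest bid: Ava at €40079.3 — that is the price the winner pays.

€40079.3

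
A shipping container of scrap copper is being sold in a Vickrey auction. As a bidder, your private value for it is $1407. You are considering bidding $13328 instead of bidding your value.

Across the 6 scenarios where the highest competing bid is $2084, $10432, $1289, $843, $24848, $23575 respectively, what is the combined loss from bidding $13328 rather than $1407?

The deviation costs you only when the competing bid falls strictly between $1407 and $13328; elsewhere both bids give the same outcome.
$2084: truthful payoff $0, deviation payoff −$677 → loss $677.
$10432: truthful payoff $0, deviation payoff −$9025 → loss $9025.
$1289: outcomes coincide → loss $0.
$843: outcomes coincide → loss $0.
$24848: outcomes coincide → loss $0.
$23575: outcomes coincide → loss $0.
Total loss = $677 + $9025 = $9702.
In a second-price auction your bid sets only whether you win, not what you pay, so bidding your true value is weakly dominant.

$9702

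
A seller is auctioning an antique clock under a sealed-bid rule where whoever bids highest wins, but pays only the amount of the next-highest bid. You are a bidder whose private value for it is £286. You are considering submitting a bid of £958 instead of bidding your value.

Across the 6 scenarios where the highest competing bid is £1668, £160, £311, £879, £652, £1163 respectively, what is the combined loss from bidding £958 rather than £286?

£984

The deviation costs you only when the competing bid falls strictly between £286 and £958; elsewhere both bids give the same outcome.
£1668: outcomes coincide → loss £0.
£160: outcomes coincide → loss £0.
£311: truthful payoff £0, deviation payoff −£25 → loss £25.
£879: truthful payoff £0, deviation payoff −£593 → loss £593.
£652: truthful payoff £0, deviation payoff −£366 → loss £366.
£1163: outcomes coincide → loss £0.
Total loss = £25 + £593 + £366 = £984.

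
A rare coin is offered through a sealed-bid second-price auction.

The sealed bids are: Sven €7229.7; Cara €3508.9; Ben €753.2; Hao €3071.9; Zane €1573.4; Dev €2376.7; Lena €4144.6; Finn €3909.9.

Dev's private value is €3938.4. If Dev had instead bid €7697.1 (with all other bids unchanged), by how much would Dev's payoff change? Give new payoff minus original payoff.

The highest bid among the other bidders is €7229.7; Dev's bid doesn't change that.
Original bid €2376.7: Dev is not highest (top rival bid is €7229.7); payoff €0.
Alternative bid €7697.1: Dev is highest, pays the top rival bid €7229.7; payoff €3938.4 − €7229.7 = −€3291.3.
Change in payoff = −€3291.3 − (€0) = −€3291.3.

−€3291.3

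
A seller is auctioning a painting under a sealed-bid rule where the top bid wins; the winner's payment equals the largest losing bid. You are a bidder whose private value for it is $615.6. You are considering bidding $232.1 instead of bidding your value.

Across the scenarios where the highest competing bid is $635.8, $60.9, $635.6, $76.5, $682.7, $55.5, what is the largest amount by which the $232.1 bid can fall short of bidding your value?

$0

$635.8: same outcome either way → loss $0.
$60.9: same outcome either way → loss $0.
$635.6: same outcome either way → loss $0.
$76.5: same outcome either way → loss $0.
$682.7: same outcome either way → loss $0.
$55.5: same outcome either way → loss $0.
Maximum loss: $0.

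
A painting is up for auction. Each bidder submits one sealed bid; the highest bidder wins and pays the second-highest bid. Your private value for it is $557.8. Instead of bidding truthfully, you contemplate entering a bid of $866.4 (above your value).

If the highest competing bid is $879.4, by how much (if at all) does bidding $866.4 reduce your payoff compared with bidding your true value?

Bidding your value $557.8: you lose (since $557.8 < $879.4). Payoff $0.
Bidding $866.4: you lose. Payoff $0.
Difference = $0 − $0 = $0; both bids lead to the same outcome because the competing bid is above both your value and your alternative bid.

$0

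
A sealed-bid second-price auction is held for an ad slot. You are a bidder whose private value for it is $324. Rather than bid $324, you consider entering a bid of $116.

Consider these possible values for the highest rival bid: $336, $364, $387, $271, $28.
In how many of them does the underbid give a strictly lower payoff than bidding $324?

The deviation hurts exactly when the highest competing bid lies strictly between $116 and $324 — underbidding then forfeits a profitable win.
$336: above both → same outcome either way.
$364: above both → same outcome either way.
$387: above both → same outcome either way.
$271: inside the interval → strictly worse (loss $53).
$28: below both → same outcome either way.
Count: 1.

1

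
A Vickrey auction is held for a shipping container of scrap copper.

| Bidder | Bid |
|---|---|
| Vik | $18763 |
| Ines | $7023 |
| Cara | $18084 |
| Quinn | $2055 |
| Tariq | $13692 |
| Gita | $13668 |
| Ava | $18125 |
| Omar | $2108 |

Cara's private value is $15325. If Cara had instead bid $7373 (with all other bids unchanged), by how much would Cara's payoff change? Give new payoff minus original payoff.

$0

The highest bid among the other bidders is $18763; Cara's bid doesn't change that.
Original bid $18084: Cara is not highest (top rival bid is $18763); payoff $0.
Alternative bid $7373: Cara is not highest (top rival bid is $18763); payoff $0.
Change in payoff = $0 − ($0) = $0.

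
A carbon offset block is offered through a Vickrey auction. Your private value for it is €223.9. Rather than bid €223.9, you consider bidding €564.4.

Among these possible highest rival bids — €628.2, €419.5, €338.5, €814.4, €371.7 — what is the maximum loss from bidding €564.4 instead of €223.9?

€195.6

€628.2: same outcome either way → loss €0.
€419.5: truthful gives €0, deviation gives −€195.6 → loss €195.6.
€338.5: truthful gives €0, deviation gives −€114.6 → loss €114.6.
€814.4: same outcome either way → loss €0.
€371.7: truthful gives €0, deviation gives −€147.8 → loss €147.8.
Maximum loss: €195.6.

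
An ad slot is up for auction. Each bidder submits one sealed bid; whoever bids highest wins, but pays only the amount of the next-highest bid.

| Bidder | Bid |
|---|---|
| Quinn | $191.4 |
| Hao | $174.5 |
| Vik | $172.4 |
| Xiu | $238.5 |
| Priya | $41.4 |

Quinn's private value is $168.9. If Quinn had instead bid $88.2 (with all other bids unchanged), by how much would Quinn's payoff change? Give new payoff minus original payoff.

The highest bid among the other bidders is $238.5; Quinn's bid doesn't change that.
Original bid $191.4: Quinn is not highest (top rival bid is $238.5); payoff $0.
Alternative bid $88.2: Quinn is not highest (top rival bid is $238.5); payoff $0.
Change in payoff = $0 − ($0) = $0.

$0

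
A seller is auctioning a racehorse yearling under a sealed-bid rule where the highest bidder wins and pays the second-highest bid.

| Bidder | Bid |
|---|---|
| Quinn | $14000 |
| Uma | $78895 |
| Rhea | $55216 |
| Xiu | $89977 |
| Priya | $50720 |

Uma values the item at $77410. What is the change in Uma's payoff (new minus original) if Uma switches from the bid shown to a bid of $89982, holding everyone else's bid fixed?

The highest bid among the other bidders is $89977; Uma's bid doesn't change that.
Original bid $78895: Uma is not highest (top rival bid is $89977); payoff $0.
Alternative bid $89982: Uma is highest, pays the top rival bid $89977; payoff $77410 − $89977 = −$12567.
Change in payoff = −$12567 − ($0) = −$12567.

−$12567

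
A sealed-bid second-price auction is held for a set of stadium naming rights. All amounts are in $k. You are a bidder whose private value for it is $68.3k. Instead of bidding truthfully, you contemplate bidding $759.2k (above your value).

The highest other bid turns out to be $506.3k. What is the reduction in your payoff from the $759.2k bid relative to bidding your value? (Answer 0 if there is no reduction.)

Bidding your value $68.3k: you lose (since $68.3k < $506.3k). Payoff $0k.
Bidding $759.2k: you win and pay $506.3k. Payoff $68.3k − $506.3k = −$438k.
The competing bid $506.3k lies between your value and your inflated bid, so overbidding wins an item priced above your value.
Loss from deviating = $0k − (−$438k) = $438k.

$438k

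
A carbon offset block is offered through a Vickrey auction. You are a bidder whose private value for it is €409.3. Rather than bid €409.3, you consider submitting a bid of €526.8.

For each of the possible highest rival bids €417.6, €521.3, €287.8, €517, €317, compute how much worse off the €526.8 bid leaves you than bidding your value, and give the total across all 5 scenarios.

€228

The deviation costs you only when the competing bid falls strictly between €409.3 and €526.8; elsewhere both bids give the same outcome.
€417.6: truthful payoff €0, deviation payoff −€8.3 → loss €8.3.
€521.3: truthful payoff €0, deviation payoff −€112 → loss €112.
€287.8: outcomes coincide → loss €0.
€517: truthful payoff €0, deviation payoff −€107.7 → loss €107.7.
€317: outcomes coincide → loss €0.
Total loss = €8.3 + €112 + €107.7 = €228.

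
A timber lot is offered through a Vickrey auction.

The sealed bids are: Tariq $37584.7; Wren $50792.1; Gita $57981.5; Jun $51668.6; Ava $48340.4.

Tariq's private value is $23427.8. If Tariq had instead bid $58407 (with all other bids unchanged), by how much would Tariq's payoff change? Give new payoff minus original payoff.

−$34553.7

The highest bid among the other bidders is $57981.5; Tariq's bid doesn't change that.
Original bid $37584.7: Tariq is not highest (top rival bid is $57981.5); payoff $0.
Alternative bid $58407: Tariq is highest, pays the top rival bid $57981.5; payoff $23427.8 − $57981.5 = −$34553.7.
Change in payoff = −$34553.7 − ($0) = −$34553.7.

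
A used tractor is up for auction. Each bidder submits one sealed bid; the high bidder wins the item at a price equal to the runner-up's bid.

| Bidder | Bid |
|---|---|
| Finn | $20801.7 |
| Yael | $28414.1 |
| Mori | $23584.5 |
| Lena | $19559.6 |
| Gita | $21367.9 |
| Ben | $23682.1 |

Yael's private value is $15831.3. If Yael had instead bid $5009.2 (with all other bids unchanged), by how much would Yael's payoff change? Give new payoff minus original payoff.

$7850.8

The highest bid among the other bidders is $23682.1; Yael's bid doesn't change that.
Original bid $28414.1: Yael is highest, pays the top rival bid $23682.1; payoff $15831.3 − $23682.1 = −$7850.8.
Alternative bid $5009.2: Yael is not highest (top rival bid is $23682.1); payoff $0.
Change in payoff = $0 − (−$7850.8) = $7850.8.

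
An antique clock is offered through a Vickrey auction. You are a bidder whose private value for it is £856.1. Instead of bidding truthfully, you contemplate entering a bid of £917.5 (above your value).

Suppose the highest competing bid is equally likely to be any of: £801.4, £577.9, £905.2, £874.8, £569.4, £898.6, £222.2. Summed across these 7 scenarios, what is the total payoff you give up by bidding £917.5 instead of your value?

£110.3

The deviation costs you only when the competing bid falls strictly between £856.1 and £917.5; elsewhere both bids give the same outcome.
£801.4: outcomes coincide → loss £0.
£577.9: outcomes coincide → loss £0.
£905.2: truthful payoff £0, deviation payoff −£49.1 → loss £49.1.
£874.8: truthful payoff £0, deviation payoff −£18.7 → loss £18.7.
£569.4: outcomes coincide → loss £0.
£898.6: truthful payoff £0, deviation payoff −£42.5 → loss £42.5.
£222.2: outcomes coincide → loss £0.
Total loss = £49.1 + £18.7 + £42.5 = £110.3.
Truthful bidding weakly dominates here: raising your bid can only win items priced above your value, and lowering it can only forfeit items priced below.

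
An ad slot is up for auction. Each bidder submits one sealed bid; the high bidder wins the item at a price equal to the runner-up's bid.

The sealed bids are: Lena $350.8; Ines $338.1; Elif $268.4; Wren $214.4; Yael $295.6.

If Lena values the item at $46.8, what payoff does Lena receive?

Highest bid: Lena at $350.8, so Lena wins.
Second-highest bid: Ines at $338.1 — that is the price the winner pays.
Lena's payoff = value − price = $46.8 − $338.1 = −$291.3.

−$291.3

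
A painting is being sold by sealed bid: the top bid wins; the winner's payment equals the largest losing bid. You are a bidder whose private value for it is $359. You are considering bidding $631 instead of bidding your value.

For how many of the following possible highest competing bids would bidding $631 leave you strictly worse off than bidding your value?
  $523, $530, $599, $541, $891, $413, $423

6

The deviation hurts exactly when the highest competing bid lies strictly between $359 and $631 — overbidding then wins at a price above your value.
$523: inside the interval → strictly worse (loss $164).
$530: inside the interval → strictly worse (loss $171).
$599: inside the interval → strictly worse (loss $240).
$541: inside the interval → strictly worse (loss $182).
$891: above both → same outcome either way.
$413: inside the interval → strictly worse (loss $54).
$423: inside the interval → strictly worse (loss $64).
Count: 6.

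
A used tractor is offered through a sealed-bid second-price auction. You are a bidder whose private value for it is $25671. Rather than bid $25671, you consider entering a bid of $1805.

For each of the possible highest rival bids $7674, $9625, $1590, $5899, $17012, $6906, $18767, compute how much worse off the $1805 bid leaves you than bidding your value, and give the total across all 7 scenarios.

$88143

The deviation costs you only when the competing bid falls strictly between $1805 and $25671; elsewhere both bids give the same outcome.
$7674: truthful payoff $17997, deviation payoff $0 → loss $17997.
$9625: truthful payoff $16046, deviation payoff $0 → loss $16046.
$1590: outcomes coincide → loss $0.
$5899: truthful payoff $19772, deviation payoff $0 → loss $19772.
$17012: truthful payoff $8659, deviation payoff $0 → loss $8659.
$6906: truthful payoff $18765, deviation payoff $0 → loss $18765.
$18767: truthful payoff $6904, deviation payoff $0 → loss $6904.
Total loss = $17997 + $16046 + $19772 + $8659 + $18765 + $6904 = $88143.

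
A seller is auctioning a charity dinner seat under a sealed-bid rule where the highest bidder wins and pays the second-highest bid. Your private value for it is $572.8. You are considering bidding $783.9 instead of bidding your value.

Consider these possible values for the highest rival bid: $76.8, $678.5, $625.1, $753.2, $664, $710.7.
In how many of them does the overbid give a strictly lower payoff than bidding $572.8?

The deviation hurts exactly when the highest competing bid lies strictly between $572.8 and $783.9 — overbidding then wins at a price above your value.
$76.8: below both → same outcome either way.
$678.5: inside the interval → strictly worse (loss $105.7).
$625.1: inside the interval → strictly worse (loss $52.3).
$753.2: inside the interval → strictly worse (loss $180.4).
$664: inside the interval → strictly worse (loss $91.2).
$710.7: inside the interval → strictly worse (loss $137.9).
Count: 5.

5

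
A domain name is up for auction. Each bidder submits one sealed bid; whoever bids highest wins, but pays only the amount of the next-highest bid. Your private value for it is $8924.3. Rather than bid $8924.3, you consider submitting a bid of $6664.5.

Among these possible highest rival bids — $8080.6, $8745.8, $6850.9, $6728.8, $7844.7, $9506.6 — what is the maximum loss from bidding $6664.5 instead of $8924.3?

$2195.5

$8080.6: truthful gives $843.7, deviation gives $0 → loss $843.7.
$8745.8: truthful gives $178.5, deviation gives $0 → loss $178.5.
$6850.9: truthful gives $2073.4, deviation gives $0 → loss $2073.4.
$6728.8: truthful gives $2195.5, deviation gives $0 → loss $2195.5.
$7844.7: truthful gives $1079.6, deviation gives $0 → loss $1079.6.
$9506.6: same outcome either way → loss $0.
Maximum loss: $2195.5.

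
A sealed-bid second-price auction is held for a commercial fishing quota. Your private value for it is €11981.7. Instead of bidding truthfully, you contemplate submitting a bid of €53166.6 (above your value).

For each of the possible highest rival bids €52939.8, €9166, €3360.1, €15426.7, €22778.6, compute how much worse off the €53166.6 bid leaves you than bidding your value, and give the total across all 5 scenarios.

€55200

The deviation costs you only when the competing bid falls strictly between €11981.7 and €53166.6; elsewhere both bids give the same outcome.
€52939.8: truthful payoff €0, deviation payoff −€40958.1 → loss €40958.1.
€9166: outcomes coincide → loss €0.
€3360.1: outcomes coincide → loss €0.
€15426.7: truthful payoff €0, deviation payoff −€3445 → loss €3445.
€22778.6: truthful payoff €0, deviation payoff −€10796.9 → loss €10796.9.
Total loss = €40958.1 + €3445 + €10796.9 = €55200.
In a second-price auction your bid sets only whether you win, not what you pay, so bidding your true value is weakly dominant.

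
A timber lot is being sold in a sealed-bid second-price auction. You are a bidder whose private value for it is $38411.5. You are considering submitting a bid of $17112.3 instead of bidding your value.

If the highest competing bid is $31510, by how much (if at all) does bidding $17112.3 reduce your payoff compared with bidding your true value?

Bidding your value $38411.5: you win (since $38411.5 > $31510) and pay $31510. Payoff $6901.5.
Bidding $17112.3: you lose. Payoff $0.
The competing bid $31510 lies between your shaded bid and your value, so underbidding forfeits an item you could have won at a profitable price.
Loss from deviating = $6901.5 − ($0) = $6901.5.

$6901.5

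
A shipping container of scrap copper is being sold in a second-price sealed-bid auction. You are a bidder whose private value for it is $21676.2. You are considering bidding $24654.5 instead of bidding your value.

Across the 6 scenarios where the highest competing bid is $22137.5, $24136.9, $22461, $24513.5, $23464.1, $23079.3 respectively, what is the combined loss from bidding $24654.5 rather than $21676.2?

The deviation costs you only when the competing bid falls strictly between $21676.2 and $24654.5; elsewhere both bids give the same outcome.
$22137.5: truthful payoff $0, deviation payoff −$461.3 → loss $461.3.
$24136.9: truthful payoff $0, deviation payoff −$2460.7 → loss $2460.7.
$22461: truthful payoff $0, deviation payoff −$784.8 → loss $784.8.
$24513.5: truthful payoff $0, deviation payoff −$2837.3 → loss $2837.3.
$23464.1: truthful payoff $0, deviation payoff −$1787.9 → loss $1787.9.
$23079.3: truthful payoff $0, deviation payoff −$1403.1 → loss $1403.1.
Total loss = $461.3 + $2460.7 + $784.8 + $2837.3 + $1787.9 + $1403.1 = $9735.1.

$9735.1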